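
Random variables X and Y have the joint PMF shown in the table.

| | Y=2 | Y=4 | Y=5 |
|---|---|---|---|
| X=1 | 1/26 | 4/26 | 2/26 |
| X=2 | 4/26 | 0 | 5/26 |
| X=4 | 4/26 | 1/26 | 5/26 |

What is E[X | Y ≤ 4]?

33/14

P(Y ≤ 4) = 7/13.
Σ X·P over the event = 1·(1/26) + 1·(4/26) + 2·(4/26) + 4·(4/26) + 4·(1/26) = 33/26.
E[X | Y ≤ 4] = (33/26) / (7/13) = 33/14.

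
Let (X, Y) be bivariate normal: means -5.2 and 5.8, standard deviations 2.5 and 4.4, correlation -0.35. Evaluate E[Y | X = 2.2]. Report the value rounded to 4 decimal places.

1.2416

For a bivariate normal, E[Y | X=x] = μ_Y + ρ·(σ_Y/σ_X)·(x − μ_X).
E[Y | X=2.2] = 5.8 + (-0.35)·(4.4/2.5)·(2.2 − (-5.2)) = 5.8 + (-0.616)·(7.4) = 1.2416.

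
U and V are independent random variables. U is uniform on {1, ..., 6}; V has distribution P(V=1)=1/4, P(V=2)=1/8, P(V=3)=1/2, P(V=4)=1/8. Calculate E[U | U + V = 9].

29/5

P(U + V = 9) = 5/48.
Summing U·P(x,y) over outcomes with U + V = 9 gives 29/48.
E[U | U + V = 9] = (29/48) / (5/48) = 29/5.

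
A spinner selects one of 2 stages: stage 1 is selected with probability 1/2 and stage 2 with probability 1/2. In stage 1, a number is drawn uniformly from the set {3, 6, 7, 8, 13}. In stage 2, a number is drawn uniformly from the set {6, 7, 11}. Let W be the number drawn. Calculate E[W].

E[W | stage 1] = (3+6+7+8+13)/5 = 37/5.
E[W | stage 2] = (6+7+11)/3 = 8.
E[W] = (1/2)·(37/5) + (1/2)·(8) = 77/10.

77/10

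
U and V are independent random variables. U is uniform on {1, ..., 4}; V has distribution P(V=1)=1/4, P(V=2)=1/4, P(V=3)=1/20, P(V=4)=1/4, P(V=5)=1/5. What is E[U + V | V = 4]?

P(V = 4) = 1/4.
Summing (U+V)·P(x,y) over outcomes with V = 4 gives 13/8.
E[U + V | V = 4] = (13/8) / (1/4) = 13/2.

13/2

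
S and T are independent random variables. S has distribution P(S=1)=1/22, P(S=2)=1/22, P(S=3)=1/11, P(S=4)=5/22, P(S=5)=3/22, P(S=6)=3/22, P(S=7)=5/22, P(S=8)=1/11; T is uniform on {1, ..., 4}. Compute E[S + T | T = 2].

P(T = 2) = 1/4.
Summing (S+T)·P(x,y) over outcomes with T = 2 gives 157/88.
E[S + T | T = 2] = (157/88) / (1/4) = 157/22.

157/22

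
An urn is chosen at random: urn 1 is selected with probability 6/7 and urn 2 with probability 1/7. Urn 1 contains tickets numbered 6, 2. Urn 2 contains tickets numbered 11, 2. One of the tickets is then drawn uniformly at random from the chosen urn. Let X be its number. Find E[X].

61/14

E[X | urn 1] = (6+2)/2 = 4.
E[X | urn 2] = (11+2)/2 = 13/2.
E[X] = (6/7)·(4) + (1/7)·(13/2) = 61/14.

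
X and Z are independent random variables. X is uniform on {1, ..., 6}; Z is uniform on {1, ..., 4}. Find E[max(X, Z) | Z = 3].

Outcomes with Z = 3: (1,3), (2,3), (3,3), (4,3), (5,3), (6,3), each with probability 1/24.
E[max(X, Z) | Z = 3] = (3 + 3 + 3 + 4 + 5 + 6) / 6 = 4.

4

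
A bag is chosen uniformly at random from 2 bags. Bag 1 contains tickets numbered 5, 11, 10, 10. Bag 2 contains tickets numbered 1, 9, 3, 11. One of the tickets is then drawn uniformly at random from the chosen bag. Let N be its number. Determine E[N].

15/2

E[N | bag 1] = (5+11+10+10)/4 = 9.
E[N | bag 2] = (1+9+3+11)/4 = 6.
By the law of total expectation,
E[N] = (1/2)·(9) + (1/2)·(6) = 15/2.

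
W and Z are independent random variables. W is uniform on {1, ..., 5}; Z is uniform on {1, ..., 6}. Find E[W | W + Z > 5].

P(W + Z > 5) = 2/3.
Summing W·P(x,y) over outcomes with W + Z > 5 gives 7/3.
E[W | W + Z > 5] = (7/3) / (2/3) = 7/2.

7/2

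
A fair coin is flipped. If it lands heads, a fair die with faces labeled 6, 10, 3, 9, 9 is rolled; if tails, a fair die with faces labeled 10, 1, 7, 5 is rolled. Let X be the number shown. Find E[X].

E[X | heads] = (6+10+3+9+9)/5 = 37/5.
E[X | tails] = (10+1+7+5)/4 = 23/4.
By the law of total expectation,
E[X] = (1/2)·(37/5) + (1/2)·(23/4) = 263/40.

263/40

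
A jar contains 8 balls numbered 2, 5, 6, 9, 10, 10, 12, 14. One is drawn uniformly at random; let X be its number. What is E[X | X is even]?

9

P(X is even) = 3/4.
Σ over the event: 2·1/8 + 6·1/8 + 10·1/4 + 12·1/8 + 14·1/8 = 27/4.
E[X | X is even] = (27/4) / (3/4) = 9.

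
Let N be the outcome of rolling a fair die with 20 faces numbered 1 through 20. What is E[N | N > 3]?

P(N > 3) = 17/20.
E[N | N > 3] = (51/5) / (17/20) = 12.

12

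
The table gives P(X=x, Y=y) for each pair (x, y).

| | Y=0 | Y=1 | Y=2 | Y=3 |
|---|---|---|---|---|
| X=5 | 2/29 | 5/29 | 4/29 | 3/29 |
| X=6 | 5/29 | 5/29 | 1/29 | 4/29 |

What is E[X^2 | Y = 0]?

P(Y = 0) = 7/29.
Summing X^2·P(X=x,Y=y) over the conditioning event gives 230/29.
E[X^2 | Y = 0] = (230/29) / (7/29) = 230/7.

230/7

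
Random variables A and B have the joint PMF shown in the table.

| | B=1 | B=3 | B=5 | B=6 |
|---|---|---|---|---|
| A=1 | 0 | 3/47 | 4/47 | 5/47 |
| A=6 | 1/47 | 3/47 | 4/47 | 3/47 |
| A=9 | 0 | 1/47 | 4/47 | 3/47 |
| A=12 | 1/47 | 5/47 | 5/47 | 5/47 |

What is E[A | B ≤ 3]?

P(B ≤ 3) = 14/47.
Σ A·P over the event = 1·(3/47) + 6·(1/47) + 6·(3/47) + 9·(1/47) + 12·(1/47) + 12·(5/47) = 108/47.
E[A | B ≤ 3] = (108/47) / (14/47) = 54/7.

54/7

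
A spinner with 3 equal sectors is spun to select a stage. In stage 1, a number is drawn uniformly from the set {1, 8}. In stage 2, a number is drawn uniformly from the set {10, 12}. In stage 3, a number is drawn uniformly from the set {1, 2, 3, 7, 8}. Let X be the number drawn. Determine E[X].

197/30

E[X | stage 1] = (1+8)/2 = 9/2.
E[X | stage 2] = (10+12)/2 = 11.
E[X | stage 3] = (1+2+3+7+8)/5 = 21/5.
By the law of total expectation,
E[X] = (1/3)·(9/2) + (1/3)·(11) + (1/3)·(21/5) = 197/30.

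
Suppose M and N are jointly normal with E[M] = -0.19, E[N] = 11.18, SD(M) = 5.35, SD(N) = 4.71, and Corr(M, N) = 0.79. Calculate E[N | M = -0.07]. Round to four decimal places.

11.2635

For a bivariate normal, E[N | M=x] = μ_N + ρ·(σ_N/σ_M)·(x − μ_M).
E[N | M=-0.07] = 11.18 + (0.79)·(4.71/5.35)·(-0.07 − (-0.19)) = 11.18 + (0.6955)·(0.12) = 11.2635.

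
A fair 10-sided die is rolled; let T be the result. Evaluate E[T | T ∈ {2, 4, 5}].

11/3

P(T ∈ {2, 4, 5}) = 3/10.
Σ over the event: 2·1/10 + 4·1/10 + 5·1/10 = 11/10.
E[T | T ∈ {2, 4, 5}] = (11/10) / (3/10) = 11/3.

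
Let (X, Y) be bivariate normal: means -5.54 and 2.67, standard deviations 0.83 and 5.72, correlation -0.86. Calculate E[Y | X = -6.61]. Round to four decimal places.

E[Y | X=x] = μ_Y + ρ(σ_Y/σ_X)(x − μ_X) for jointly normal variables.
E[Y | X=-6.61] = 2.67 + (-0.86)·(5.72/0.83)·(-6.61 − (-5.54)) = 2.67 + (-5.9267)·(-1.07) = 9.0116.

9.0116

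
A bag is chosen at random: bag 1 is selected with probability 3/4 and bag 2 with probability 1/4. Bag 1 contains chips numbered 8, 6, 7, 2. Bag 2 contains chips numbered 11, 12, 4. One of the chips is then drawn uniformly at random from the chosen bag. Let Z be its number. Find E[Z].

E[Z | bag 1] = (8+6+7+2)/4 = 23/4.
E[Z | bag 2] = (11+12+4)/3 = 9.
By the law of total expectation,
E[Z] = (3/4)·(23/4) + (1/4)·(9) = 105/16.

105/16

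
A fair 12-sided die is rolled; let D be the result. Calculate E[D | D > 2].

Given D > 2, D is equally likely to be any of {3, 4, 5, 6, 7, 8, 9, 10, 11, 12}.
E[D | D > 2] = (3 + 4 + 5 + 6 + 7 + 8 + 9 + 10 + 11 + 12) / 10 = 15/2.

15/2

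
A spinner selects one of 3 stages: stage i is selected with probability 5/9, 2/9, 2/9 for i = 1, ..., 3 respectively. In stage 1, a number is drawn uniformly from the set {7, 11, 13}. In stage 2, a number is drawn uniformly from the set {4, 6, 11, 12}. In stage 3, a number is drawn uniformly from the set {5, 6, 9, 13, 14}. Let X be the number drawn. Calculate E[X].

E[X | stage 1] = (7+11+13)/3 = 31/3.
E[X | stage 2] = (4+6+11+12)/4 = 33/4.
E[X | stage 3] = (5+6+9+13+14)/5 = 47/5.
E[X] = (5/9)·(31/3) + (2/9)·(33/4) + (2/9)·(47/5) = 2609/270.

2609/270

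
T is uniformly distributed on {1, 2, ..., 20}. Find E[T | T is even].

Given T is even, T is equally likely to be any of {2, 4, 6, 8, 10, 12, 14, 16, 18, 20}.
E[T | T is even] = (2 + 4 + 6 + 8 + 10 + 12 + 14 + 16 + 18 + 20) / 10 = 11.

11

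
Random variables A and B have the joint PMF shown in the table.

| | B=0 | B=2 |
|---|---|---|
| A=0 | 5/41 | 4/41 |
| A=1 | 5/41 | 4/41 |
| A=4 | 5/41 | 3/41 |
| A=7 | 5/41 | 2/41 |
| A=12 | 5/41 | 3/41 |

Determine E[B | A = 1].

P(A = 1) = 9/41.
Summing B·P(A=x,B=y) over the conditioning event gives 8/41.
E[B | A = 1] = (8/41) / (9/41) = 8/9.

8/9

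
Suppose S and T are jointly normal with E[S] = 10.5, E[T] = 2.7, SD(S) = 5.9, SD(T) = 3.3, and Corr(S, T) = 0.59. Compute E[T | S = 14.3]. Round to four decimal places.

The regression of T on S has slope ρ·σ_T/σ_S and passes through (μ_S, μ_T).
E[T | S=14.3] = 2.7 + (0.59)·(3.3/5.9)·(14.3 − (10.5)) = 2.7 + (0.33)·(3.8) = 3.9540.

3.9540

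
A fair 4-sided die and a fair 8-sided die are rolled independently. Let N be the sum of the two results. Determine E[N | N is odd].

P(N is odd) = 1/2.
Σ over the event: 3·1/16 + 5·1/8 + 7·1/8 + 9·1/8 + 11·1/16 = 7/2.
E[N | N is odd] = (7/2) / (1/2) = 7.

7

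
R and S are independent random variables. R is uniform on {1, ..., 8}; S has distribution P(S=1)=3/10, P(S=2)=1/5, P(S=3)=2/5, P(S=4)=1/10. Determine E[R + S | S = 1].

P(S = 1) = 3/10.
Summing (R+S)·P(x,y) over outcomes with S = 1 gives 33/20.
E[R + S | S = 1] = (33/20) / (3/10) = 11/2.

11/2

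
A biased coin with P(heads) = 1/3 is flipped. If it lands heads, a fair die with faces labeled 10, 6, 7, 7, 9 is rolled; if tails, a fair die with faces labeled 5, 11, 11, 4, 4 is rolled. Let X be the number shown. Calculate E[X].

109/15

E[X | heads] = (10+6+7+7+9)/5 = 39/5.
E[X | tails] = (5+11+11+4+4)/5 = 7.
By the law of total expectation,
E[X] = (1/3)·(39/5) + (2/3)·(7) = 109/15.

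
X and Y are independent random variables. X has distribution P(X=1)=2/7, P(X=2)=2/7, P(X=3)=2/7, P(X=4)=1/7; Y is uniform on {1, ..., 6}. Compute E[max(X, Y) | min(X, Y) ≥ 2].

P(min(X, Y) ≥ 2) = 25/42.
Summing max(X,Y)·P(x,y) over outcomes with min(X, Y) ≥ 2 gives 5/2.
E[max(X, Y) | min(X, Y) ≥ 2] = (5/2) / (25/42) = 21/5.

21/5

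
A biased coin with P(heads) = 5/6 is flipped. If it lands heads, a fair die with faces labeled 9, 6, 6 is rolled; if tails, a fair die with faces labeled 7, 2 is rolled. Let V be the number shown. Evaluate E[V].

79/12

E[V | heads] = (9+6+6)/3 = 7.
E[V | tails] = (7+2)/2 = 9/2.
E[V] = (5/6)·(7) + (1/6)·(9/2) = 79/12.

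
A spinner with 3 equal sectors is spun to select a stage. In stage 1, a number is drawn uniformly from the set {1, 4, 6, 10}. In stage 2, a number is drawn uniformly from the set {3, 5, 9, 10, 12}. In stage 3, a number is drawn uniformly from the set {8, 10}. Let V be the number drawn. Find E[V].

E[V | stage 1] = (1+4+6+10)/4 = 21/4.
E[V | stage 2] = (3+5+9+10+12)/5 = 39/5.
E[V | stage 3] = (8+10)/2 = 9.
By the law of total expectation,
E[V] = (1/3)·(21/4) + (1/3)·(39/5) + (1/3)·(9) = 147/20.

147/20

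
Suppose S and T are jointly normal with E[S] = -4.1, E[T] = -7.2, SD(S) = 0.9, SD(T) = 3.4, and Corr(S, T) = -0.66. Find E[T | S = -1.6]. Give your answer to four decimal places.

The regression of T on S has slope ρ·σ_T/σ_S and passes through (μ_S, μ_T).
E[T | S=-1.6] = -7.2 + (-0.66)·(3.4/0.9)·(-1.6 − (-4.1)) = -7.2 + (-2.4933)·(2.5) = -13.4333.

-13.4333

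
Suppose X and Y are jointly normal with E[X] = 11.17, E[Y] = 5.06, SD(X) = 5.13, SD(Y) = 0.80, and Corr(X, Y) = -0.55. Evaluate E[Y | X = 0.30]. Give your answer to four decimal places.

5.9923

E[Y | X=x] = μ_Y + ρ(σ_Y/σ_X)(x − μ_X) for jointly normal variables.
E[Y | X=0.30] = 5.06 + (-0.55)·(0.80/5.13)·(0.30 − (11.17)) = 5.06 + (-0.08577)·(-10.87) = 5.9923.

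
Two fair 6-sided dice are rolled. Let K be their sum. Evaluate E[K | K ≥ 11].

34/3

P(K ≥ 11) = 1/12.
Σ over the event: 11·1/18 + 12·1/36 = 17/18.
E[K | K ≥ 11] = (17/18) / (1/12) = 34/3.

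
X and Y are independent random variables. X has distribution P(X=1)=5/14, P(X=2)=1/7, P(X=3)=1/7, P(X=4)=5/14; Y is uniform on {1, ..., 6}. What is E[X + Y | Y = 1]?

7/2

P(Y = 1) = 1/6.
Summing (X+Y)·P(x,y) over outcomes with Y = 1 gives 7/12.
E[X + Y | Y = 1] = (7/12) / (1/6) = 7/2.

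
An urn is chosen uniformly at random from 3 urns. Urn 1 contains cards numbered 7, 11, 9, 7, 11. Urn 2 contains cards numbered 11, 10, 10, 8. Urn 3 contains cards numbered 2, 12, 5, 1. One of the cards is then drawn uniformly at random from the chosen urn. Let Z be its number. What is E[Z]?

E[Z | urn 1] = (7+11+9+7+11)/5 = 9.
E[Z | urn 2] = (11+10+10+8)/4 = 39/4.
E[Z | urn 3] = (2+12+5+1)/4 = 5.
By the law of total expectation,
E[Z] = (1/3)·(9) + (1/3)·(39/4) + (1/3)·(5) = 95/12.

95/12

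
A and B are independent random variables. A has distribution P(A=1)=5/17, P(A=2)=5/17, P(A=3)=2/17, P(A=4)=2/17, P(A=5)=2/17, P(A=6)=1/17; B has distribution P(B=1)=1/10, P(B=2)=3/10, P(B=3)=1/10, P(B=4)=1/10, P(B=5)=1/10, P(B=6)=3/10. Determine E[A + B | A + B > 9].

P(A + B > 9) = 19/170.
Summing (A+B)·P(x,y) over outcomes with A + B > 9 gives 203/170.
E[A + B | A + B > 9] = (203/170) / (19/170) = 203/19.

203/19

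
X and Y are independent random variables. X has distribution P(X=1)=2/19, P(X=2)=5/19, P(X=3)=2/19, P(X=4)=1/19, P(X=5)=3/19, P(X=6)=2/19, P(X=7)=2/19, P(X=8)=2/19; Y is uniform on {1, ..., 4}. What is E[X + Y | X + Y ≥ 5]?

P(X + Y ≥ 5) = 29/38.
Summing (X+Y)·P(x,y) over outcomes with X + Y ≥ 5 gives 445/76.
E[X + Y | X + Y ≥ 5] = (445/76) / (29/38) = 445/58.

445/58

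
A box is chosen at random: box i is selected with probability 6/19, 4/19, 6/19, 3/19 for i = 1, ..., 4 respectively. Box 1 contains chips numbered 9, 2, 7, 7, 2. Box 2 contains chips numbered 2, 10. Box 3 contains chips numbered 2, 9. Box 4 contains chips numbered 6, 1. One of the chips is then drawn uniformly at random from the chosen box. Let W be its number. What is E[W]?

E[W | box 1] = (9+2+7+7+2)/5 = 27/5.
E[W | box 2] = (2+10)/2 = 6.
E[W | box 3] = (2+9)/2 = 11/2.
E[W | box 4] = (6+1)/2 = 7/2.
By the law of total expectation,
E[W] = (6/19)·(27/5) + (4/19)·(6) + (6/19)·(11/2) + (3/19)·(7/2) = 999/190.

999/190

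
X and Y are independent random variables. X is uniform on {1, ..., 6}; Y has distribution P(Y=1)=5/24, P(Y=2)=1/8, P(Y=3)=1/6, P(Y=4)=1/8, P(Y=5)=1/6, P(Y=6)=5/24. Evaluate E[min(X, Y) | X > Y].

129/59

P(X > Y) = 59/144.
Summing min(X,Y)·P(x,y) over outcomes with X > Y gives 43/48.
E[min(X, Y) | X > Y] = (43/48) / (59/144) = 129/59.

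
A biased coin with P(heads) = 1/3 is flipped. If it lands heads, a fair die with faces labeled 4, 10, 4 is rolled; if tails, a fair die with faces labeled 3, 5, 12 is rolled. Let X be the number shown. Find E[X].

E[X | heads] = (4+10+4)/3 = 6.
E[X | tails] = (3+5+12)/3 = 20/3.
By the law of total expectation,
E[X] = (1/3)·(6) + (2/3)·(20/3) = 58/9.

58/9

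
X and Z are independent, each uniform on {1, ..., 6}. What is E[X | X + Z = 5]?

5/2

Outcomes with X + Z = 5: (1,4), (2,3), (3,2), (4,1), each with probability 1/36.
E[X | X + Z = 5] = (1 + 2 + 3 + 4) / 4 = 5/2.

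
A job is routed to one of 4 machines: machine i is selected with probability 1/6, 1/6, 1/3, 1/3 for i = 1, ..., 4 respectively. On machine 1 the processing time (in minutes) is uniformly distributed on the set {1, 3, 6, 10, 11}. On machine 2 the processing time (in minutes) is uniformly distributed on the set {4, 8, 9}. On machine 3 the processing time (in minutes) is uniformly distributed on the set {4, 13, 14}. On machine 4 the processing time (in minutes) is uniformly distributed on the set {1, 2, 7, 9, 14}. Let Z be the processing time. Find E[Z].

E[Z | machine 1] = (1+3+6+10+11)/5 = 31/5.
E[Z | machine 2] = (4+8+9)/3 = 7.
E[Z | machine 3] = (4+13+14)/3 = 31/3.
E[Z | machine 4] = (1+2+7+9+14)/5 = 33/5.
By the law of total expectation,
E[Z] = (1/6)·(31/5) + (1/6)·(7) + (1/3)·(31/3) + (1/3)·(33/5) = 353/45.

353/45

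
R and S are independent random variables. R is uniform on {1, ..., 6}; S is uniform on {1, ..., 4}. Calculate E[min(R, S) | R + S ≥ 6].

37/14

P(R + S ≥ 6) = 7/12.
Summing min(R,S)·P(x,y) over outcomes with R + S ≥ 6 gives 37/24.
E[min(R, S) | R + S ≥ 6] = (37/24) / (7/12) = 37/14.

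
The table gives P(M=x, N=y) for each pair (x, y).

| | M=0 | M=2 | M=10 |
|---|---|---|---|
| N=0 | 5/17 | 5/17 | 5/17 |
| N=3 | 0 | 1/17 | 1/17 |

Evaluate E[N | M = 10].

P(M = 10) = 6/17.
Σ N·P over the event = 0·(5/17) + 3·(1/17) = 3/17.
E[N | M = 10] = (3/17) / (6/17) = 1/2.

1/2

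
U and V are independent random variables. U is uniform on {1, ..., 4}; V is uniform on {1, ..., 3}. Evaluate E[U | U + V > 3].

Outcomes with U + V > 3: (1,3), (2,2), (2,3), (3,1), (3,2), (3,3), (4,1), (4,2), (4,3), each with probability 1/12.
E[U | U + V > 3] = (1 + 2 + 2 + 3 + 3 + 3 + 4 + 4 + 4) / 9 = 26/9.

26/9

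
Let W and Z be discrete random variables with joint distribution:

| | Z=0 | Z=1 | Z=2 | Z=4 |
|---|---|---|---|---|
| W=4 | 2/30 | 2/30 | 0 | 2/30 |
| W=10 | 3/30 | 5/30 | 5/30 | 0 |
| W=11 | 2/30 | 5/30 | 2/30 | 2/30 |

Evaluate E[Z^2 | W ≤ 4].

P(W ≤ 4) = 1/5.
Σ Z^2·P over the event = 0·(2/30) + 1·(2/30) + 16·(2/30) = 17/15.
E[Z^2 | W ≤ 4] = (17/15) / (1/5) = 17/3.

17/3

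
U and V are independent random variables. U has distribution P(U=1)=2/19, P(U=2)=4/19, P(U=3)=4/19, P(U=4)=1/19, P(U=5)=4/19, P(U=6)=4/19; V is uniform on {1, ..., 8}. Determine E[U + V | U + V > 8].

P(U + V > 8) = 35/76.
Summing (U+V)·P(x,y) over outcomes with U + V > 8 gives 94/19.
E[U + V | U + V > 8] = (94/19) / (35/76) = 376/35.

376/35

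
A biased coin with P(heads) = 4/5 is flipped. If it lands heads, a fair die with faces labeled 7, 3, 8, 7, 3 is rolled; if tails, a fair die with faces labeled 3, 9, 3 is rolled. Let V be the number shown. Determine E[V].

E[V | heads] = (7+3+8+7+3)/5 = 28/5.
E[V | tails] = (3+9+3)/3 = 5.
E[V] = (4/5)·(28/5) + (1/5)·(5) = 137/25.

137/25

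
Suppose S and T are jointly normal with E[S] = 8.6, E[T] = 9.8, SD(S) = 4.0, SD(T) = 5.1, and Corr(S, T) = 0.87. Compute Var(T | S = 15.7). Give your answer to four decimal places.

Var(T | S=x) = (1 − ρ²)·σ_T².
Var(T | S=15.7) = (5.1)²·(1 − (0.87)²) = 26.01·0.2431 = 6.3230.

6.3230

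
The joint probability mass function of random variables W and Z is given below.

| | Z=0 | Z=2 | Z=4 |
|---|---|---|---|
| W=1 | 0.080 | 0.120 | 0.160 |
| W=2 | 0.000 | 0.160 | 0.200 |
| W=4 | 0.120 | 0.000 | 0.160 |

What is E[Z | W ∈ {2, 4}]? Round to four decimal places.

2.7500

P(W ∈ {2, 4}) = 0.640.
Σ Z·P over the event = 2·(0.160) + 4·(0.200) + 0·(0.120) + 4·(0.160) = 1.760.
E[Z | W ∈ {2, 4}] = (1.760) / (0.640) = 2.7500.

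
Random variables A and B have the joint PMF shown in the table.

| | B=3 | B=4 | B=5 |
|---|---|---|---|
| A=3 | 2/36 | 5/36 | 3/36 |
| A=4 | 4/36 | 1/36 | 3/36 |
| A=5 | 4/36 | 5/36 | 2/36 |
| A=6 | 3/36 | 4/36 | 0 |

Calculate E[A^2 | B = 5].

125/8

P(B = 5) = 2/9.
Σ A^2·P over the event = 9·(3/36) + 16·(3/36) + 25·(2/36) = 125/36.
E[A^2 | B = 5] = (125/36) / (2/9) = 125/8.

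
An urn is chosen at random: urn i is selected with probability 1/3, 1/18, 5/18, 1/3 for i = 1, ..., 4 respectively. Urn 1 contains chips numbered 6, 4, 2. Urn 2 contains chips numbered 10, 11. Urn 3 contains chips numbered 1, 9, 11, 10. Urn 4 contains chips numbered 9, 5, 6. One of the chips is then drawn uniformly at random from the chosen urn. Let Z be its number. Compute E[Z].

E[Z | urn 1] = (6+4+2)/3 = 4.
E[Z | urn 2] = (10+11)/2 = 21/2.
E[Z | urn 3] = (1+9+11+10)/4 = 31/4.
E[Z | urn 4] = (9+5+6)/3 = 20/3.
E[Z] = (1/3)·(4) + (1/18)·(21/2) + (5/18)·(31/4) + (1/3)·(20/3) = 151/24.

151/24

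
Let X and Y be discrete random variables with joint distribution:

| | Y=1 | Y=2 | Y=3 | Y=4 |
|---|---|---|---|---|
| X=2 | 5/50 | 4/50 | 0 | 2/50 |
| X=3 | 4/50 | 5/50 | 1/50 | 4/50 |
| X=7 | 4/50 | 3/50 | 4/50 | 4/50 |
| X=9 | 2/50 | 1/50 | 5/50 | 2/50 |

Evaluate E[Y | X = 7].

P(X = 7) = 3/10.
Σ Y·P over the event = 1·(4/50) + 2·(3/50) + 3·(4/50) + 4·(4/50) = 19/25.
E[Y | X = 7] = (19/25) / (3/10) = 38/15.

38/15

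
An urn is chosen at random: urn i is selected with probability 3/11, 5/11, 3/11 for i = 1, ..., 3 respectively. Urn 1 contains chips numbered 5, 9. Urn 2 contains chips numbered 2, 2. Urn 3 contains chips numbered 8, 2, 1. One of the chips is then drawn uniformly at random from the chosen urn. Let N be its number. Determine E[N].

42/11

E[N | urn 1] = (5+9)/2 = 7.
E[N | urn 2] = (2+2)/2 = 2.
E[N | urn 3] = (8+2+1)/3 = 11/3.
By the law of total expectation,
E[N] = (3/11)·(7) + (5/11)·(2) + (3/11)·(11/3) = 42/11.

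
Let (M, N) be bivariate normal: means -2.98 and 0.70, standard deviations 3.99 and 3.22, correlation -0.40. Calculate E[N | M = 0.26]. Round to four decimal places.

-0.3459

E[N | M=x] = μ_N + ρ(σ_N/σ_M)(x − μ_M) for jointly normal variables.
E[N | M=0.26] = 0.70 + (-0.40)·(3.22/3.99)·(0.26 − (-2.98)) = 0.70 + (-0.32281)·(3.24) = -0.3459.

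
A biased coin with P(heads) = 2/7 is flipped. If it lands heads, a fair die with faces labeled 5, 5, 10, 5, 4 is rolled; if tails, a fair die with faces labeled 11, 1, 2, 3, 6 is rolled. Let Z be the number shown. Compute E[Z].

173/35

E[Z | heads] = (5+5+10+5+4)/5 = 29/5.
E[Z | tails] = (11+1+2+3+6)/5 = 23/5.
E[Z] = (2/7)·(29/5) + (5/7)·(23/5) = 173/35.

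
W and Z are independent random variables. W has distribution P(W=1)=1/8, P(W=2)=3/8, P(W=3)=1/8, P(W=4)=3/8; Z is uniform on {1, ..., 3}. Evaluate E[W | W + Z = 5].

3

P(W + Z = 5) = 7/24.
Summing W·P(x,y) over outcomes with W + Z = 5 gives 7/8.
E[W | W + Z = 5] = (7/8) / (7/24) = 3.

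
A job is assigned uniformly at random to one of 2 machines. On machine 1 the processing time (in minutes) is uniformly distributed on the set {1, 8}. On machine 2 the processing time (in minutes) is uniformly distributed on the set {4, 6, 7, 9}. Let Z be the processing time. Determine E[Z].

11/2

E[Z | machine 1] = (1+8)/2 = 9/2.
E[Z | machine 2] = (4+6+7+9)/4 = 13/2.
By the law of total expectation,
E[Z] = (1/2)·(9/2) + (1/2)·(13/2) = 11/2.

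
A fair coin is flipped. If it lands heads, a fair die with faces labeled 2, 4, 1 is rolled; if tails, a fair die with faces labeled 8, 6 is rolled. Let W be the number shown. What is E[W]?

E[W | heads] = (2+4+1)/3 = 7/3.
E[W | tails] = (8+6)/2 = 7.
By the law of total expectation,
E[W] = (1/2)·(7/3) + (1/2)·(7) = 14/3.

14/3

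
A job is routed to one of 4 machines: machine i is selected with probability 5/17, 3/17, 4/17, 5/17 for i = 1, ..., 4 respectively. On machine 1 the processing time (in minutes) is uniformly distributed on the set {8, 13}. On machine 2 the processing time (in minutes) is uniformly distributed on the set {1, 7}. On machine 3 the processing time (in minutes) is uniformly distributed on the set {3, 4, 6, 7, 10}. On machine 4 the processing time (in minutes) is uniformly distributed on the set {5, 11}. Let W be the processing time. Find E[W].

E[W | machine 1] = (8+13)/2 = 21/2.
E[W | machine 2] = (1+7)/2 = 4.
E[W | machine 3] = (3+4+6+7+10)/5 = 6.
E[W | machine 4] = (5+11)/2 = 8.
By the law of total expectation,
E[W] = (5/17)·(21/2) + (3/17)·(4) + (4/17)·(6) + (5/17)·(8) = 257/34.

257/34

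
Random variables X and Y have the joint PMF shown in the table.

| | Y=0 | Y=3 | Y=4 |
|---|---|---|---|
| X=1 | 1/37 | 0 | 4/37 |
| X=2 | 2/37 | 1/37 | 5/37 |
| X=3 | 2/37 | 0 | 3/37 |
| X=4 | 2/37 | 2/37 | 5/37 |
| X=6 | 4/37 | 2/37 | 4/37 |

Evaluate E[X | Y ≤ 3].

65/16

P(Y ≤ 3) = 16/37.
Σ X·P over the event = 1·(1/37) + 2·(2/37) + 2·(1/37) + 3·(2/37) + 4·(2/37) + 4·(2/37) + 6·(4/37) + 6·(2/37) = 65/37.
E[X | Y ≤ 3] = (65/37) / (16/37) = 65/16.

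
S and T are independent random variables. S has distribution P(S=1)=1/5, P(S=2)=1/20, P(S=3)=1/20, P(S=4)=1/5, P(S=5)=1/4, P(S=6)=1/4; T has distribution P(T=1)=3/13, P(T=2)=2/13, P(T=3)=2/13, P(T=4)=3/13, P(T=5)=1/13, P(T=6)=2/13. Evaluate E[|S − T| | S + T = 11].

P(S + T = 11) = 3/52.
Summing |S−T|·P(x,y) over outcomes with S + T = 11 gives 3/52.
E[|S − T| | S + T = 11] = (3/52) / (3/52) = 1.

1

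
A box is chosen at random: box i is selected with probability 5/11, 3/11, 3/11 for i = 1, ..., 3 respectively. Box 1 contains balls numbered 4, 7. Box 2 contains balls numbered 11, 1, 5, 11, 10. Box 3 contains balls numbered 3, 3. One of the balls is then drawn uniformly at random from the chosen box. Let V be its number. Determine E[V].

E[V | box 1] = (4+7)/2 = 11/2.
E[V | box 2] = (11+1+5+11+10)/5 = 38/5.
E[V | box 3] = (3+3)/2 = 3.
E[V] = (5/11)·(11/2) + (3/11)·(38/5) + (3/11)·(3) = 593/110.

593/110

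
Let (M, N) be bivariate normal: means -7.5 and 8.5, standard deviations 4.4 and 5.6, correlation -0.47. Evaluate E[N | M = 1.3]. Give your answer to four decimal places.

3.2360

For a bivariate normal, E[N | M=x] = μ_N + ρ·(σ_N/σ_M)·(x − μ_M).
E[N | M=1.3] = 8.5 + (-0.47)·(5.6/4.4)·(1.3 − (-7.5)) = 8.5 + (-0.59818)·(8.8) = 3.2360.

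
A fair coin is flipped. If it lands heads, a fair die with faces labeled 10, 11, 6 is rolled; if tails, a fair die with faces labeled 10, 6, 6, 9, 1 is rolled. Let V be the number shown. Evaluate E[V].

E[V | heads] = (10+11+6)/3 = 9.
E[V | tails] = (10+6+6+9+1)/5 = 32/5.
By the law of total expectation,
E[V] = (1/2)·(9) + (1/2)·(32/5) = 77/10.

77/10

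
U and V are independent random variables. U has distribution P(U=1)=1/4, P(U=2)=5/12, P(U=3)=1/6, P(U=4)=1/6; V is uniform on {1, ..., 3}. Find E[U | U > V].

P(U > V) = 5/12.
Summing U·P(x,y) over outcomes with U > V gives 23/18.
E[U | U > V] = (23/18) / (5/12) = 46/15.

46/15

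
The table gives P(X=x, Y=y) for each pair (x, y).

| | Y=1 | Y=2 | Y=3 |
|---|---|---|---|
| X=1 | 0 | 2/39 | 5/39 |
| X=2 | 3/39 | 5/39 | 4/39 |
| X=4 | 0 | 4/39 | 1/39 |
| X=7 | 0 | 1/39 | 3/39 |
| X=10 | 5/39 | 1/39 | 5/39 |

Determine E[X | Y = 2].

45/13

P(Y = 2) = 1/3.
Summing X·P(X=x,Y=y) over the conditioning event gives 15/13.
E[X | Y = 2] = (15/13) / (1/3) = 45/13.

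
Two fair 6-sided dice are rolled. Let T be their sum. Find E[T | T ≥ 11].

34/3

P(T ≥ 11) = 1/12.
Σ over the event: 11·1/18 + 12·1/36 = 17/18.
E[T | T ≥ 11] = (17/18) / (1/12) = 34/3.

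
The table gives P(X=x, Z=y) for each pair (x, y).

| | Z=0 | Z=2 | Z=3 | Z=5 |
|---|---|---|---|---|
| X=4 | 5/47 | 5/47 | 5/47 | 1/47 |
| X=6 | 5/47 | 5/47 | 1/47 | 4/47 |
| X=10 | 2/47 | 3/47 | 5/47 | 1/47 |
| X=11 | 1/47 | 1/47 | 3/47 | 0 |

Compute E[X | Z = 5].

19/3

P(Z = 5) = 6/47.
Σ X·P over the event = 4·(1/47) + 6·(4/47) + 10·(1/47) = 38/47.
E[X | Z = 5] = (38/47) / (6/47) = 19/3.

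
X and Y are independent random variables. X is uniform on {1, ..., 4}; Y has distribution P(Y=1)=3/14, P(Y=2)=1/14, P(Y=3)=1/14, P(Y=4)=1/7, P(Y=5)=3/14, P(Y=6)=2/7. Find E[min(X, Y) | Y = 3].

9/4

P(Y = 3) = 1/14.
Summing min(X,Y)·P(x,y) over outcomes with Y = 3 gives 9/56.
E[min(X, Y) | Y = 3] = (9/56) / (1/14) = 9/4.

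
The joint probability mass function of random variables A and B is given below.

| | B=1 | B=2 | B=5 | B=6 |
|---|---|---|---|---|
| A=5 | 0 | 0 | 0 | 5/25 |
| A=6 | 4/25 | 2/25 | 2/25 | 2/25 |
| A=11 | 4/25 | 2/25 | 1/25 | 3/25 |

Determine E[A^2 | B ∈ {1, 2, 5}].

227/3

P(B ∈ {1, 2, 5}) = 3/5.
Σ A^2·P over the event = 36·(4/25) + 36·(2/25) + 36·(2/25) + 121·(4/25) + 121·(2/25) + 121·(1/25) = 227/5.
E[A^2 | B ∈ {1, 2, 5}] = (227/5) / (3/5) = 227/3.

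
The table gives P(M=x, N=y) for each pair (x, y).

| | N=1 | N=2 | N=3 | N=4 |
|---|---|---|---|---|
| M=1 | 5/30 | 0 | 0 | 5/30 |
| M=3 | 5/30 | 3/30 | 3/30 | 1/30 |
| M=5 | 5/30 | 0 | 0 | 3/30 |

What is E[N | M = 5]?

17/8

P(M = 5) = 4/15.
Summing N·P(M=x,N=y) over the conditioning event gives 17/30.
E[N | M = 5] = (17/30) / (4/15) = 17/8.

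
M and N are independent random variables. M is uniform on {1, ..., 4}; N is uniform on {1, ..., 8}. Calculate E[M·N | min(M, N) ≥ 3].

P(min(M, N) ≥ 3) = 3/8.
Summing MN·P(x,y) over outcomes with min(M, N) ≥ 3 gives 231/32.
E[M·N | min(M, N) ≥ 3] = (231/32) / (3/8) = 77/4.

77/4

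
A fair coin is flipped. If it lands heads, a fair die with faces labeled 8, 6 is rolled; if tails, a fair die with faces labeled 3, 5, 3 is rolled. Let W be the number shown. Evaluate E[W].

16/3

E[W | heads] = (8+6)/2 = 7.
E[W | tails] = (3+5+3)/3 = 11/3.
By the law of total expectation,
E[W] = (1/2)·(7) + (1/2)·(11/3) = 16/3.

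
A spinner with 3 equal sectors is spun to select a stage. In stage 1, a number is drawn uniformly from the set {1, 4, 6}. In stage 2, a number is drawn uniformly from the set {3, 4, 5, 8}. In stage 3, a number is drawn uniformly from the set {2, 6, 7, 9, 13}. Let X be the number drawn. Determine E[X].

241/45

E[X | stage 1] = (1+4+6)/3 = 11/3.
E[X | stage 2] = (3+4+5+8)/4 = 5.
E[X | stage 3] = (2+6+7+9+13)/5 = 37/5.
By the law of total expectation,
E[X] = (1/3)·(11/3) + (1/3)·(5) + (1/3)·(37/5) = 241/45.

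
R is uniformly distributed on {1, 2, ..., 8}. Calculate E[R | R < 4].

2

Given R < 4, R is equally likely to be any of {1, 2, 3}.
E[R | R < 4] = (1 + 2 + 3) / 3 = 2.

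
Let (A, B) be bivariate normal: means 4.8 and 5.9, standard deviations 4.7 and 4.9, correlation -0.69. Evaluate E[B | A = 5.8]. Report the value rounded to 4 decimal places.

E[B | A=x] = μ_B + ρ(σ_B/σ_A)(x − μ_A) for jointly normal variables.
E[B | A=5.8] = 5.9 + (-0.69)·(4.9/4.7)·(5.8 − (4.8)) = 5.9 + (-0.71936)·(1) = 5.1806.

5.1806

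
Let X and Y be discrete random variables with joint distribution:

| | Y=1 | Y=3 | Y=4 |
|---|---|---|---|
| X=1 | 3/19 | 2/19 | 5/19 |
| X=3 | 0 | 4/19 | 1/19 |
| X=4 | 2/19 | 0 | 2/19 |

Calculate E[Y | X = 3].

P(X = 3) = 5/19.
Σ Y·P over the event = 3·(4/19) + 4·(1/19) = 16/19.
E[Y | X = 3] = (16/19) / (5/19) = 16/5.

16/5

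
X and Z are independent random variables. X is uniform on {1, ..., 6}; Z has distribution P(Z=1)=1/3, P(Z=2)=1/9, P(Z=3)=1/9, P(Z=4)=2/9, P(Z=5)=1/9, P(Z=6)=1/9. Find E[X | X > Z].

P(X > Z) = 1/2.
Summing X·P(x,y) over outcomes with X > Z gives 121/54.
E[X | X > Z] = (121/54) / (1/2) = 121/27.

121/27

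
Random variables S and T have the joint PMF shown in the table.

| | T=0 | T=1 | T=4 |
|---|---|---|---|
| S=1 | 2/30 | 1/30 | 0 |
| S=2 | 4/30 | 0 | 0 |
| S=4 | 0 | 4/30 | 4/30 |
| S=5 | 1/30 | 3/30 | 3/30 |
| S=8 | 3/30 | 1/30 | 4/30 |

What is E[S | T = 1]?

40/9

P(T = 1) = 3/10.
Σ S·P over the event = 1·(1/30) + 4·(4/30) + 5·(3/30) + 8·(1/30) = 4/3.
E[S | T = 1] = (4/3) / (3/10) = 40/9.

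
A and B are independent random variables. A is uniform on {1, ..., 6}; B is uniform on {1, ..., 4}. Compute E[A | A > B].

32/7

P(A > B) = 7/12.
Summing A·P(x,y) over outcomes with A > B gives 8/3.
E[A | A > B] = (8/3) / (7/12) = 32/7.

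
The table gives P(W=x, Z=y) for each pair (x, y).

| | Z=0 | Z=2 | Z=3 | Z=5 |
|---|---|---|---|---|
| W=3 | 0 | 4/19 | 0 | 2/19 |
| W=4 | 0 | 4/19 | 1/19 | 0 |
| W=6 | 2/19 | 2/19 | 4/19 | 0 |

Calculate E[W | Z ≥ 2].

P(Z ≥ 2) = 17/19.
Σ W·P over the event = 3·(4/19) + 3·(2/19) + 4·(4/19) + 4·(1/19) + 6·(2/19) + 6·(4/19) = 74/19.
E[W | Z ≥ 2] = (74/19) / (17/19) = 74/17.

74/17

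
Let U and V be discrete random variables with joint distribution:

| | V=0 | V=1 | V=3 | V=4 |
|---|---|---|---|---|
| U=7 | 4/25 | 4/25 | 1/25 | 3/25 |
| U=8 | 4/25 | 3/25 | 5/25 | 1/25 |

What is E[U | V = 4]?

P(V = 4) = 4/25.
Σ U·P over the event = 7·(3/25) + 8·(1/25) = 29/25.
E[U | V = 4] = (29/25) / (4/25) = 29/4.

29/4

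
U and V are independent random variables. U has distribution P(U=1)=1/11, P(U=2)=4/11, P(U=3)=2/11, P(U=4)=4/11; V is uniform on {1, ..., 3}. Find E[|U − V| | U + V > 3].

P(U + V > 3) = 9/11.
Summing |U−V|·P(x,y) over outcomes with U + V > 3 gives 12/11.
E[|U − V| | U + V > 3] = (12/11) / (9/11) = 4/3.

4/3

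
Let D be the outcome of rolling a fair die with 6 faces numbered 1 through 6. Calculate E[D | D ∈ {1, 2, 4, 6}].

P(D ∈ {1, 2, 4, 6}) = 2/3.
Σ over the event: 1·1/6 + 2·1/6 + 4·1/6 + 6·1/6 = 13/6.
E[D | D ∈ {1, 2, 4, 6}] = (13/6) / (2/3) = 13/4.

13/4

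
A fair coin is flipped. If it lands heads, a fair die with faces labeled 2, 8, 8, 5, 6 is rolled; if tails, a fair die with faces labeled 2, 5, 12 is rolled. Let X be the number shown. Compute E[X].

E[X | heads] = (2+8+8+5+6)/5 = 29/5.
E[X | tails] = (2+5+12)/3 = 19/3.
By the law of total expectation,
E[X] = (1/2)·(29/5) + (1/2)·(19/3) = 91/15.

91/15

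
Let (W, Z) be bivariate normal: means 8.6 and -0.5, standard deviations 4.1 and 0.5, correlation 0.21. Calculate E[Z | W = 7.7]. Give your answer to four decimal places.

For a bivariate normal, E[Z | W=x] = μ_Z + ρ·(σ_Z/σ_W)·(x − μ_W).
E[Z | W=7.7] = -0.5 + (0.21)·(0.5/4.1)·(7.7 − (8.6)) = -0.5 + (0.02561)·(-0.9) = -0.5230.

-0.5230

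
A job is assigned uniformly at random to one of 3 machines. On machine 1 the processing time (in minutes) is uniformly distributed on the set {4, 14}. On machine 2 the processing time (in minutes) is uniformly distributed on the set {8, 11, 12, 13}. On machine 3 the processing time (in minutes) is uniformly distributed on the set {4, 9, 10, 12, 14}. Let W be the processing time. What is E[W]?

E[W | machine 1] = (4+14)/2 = 9.
E[W | machine 2] = (8+11+12+13)/4 = 11.
E[W | machine 3] = (4+9+10+12+14)/5 = 49/5.
By the law of total expectation,
E[W] = (1/3)·(9) + (1/3)·(11) + (1/3)·(49/5) = 149/15.

149/15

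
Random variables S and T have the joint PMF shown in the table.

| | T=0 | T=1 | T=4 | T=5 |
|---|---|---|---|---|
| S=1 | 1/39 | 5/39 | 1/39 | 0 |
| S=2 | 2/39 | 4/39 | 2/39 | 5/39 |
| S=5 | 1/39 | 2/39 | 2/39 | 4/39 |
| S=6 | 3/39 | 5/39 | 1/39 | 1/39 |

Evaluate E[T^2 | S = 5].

134/9

P(S = 5) = 3/13.
Σ T^2·P over the event = 0·(1/39) + 1·(2/39) + 16·(2/39) + 25·(4/39) = 134/39.
E[T^2 | S = 5] = (134/39) / (3/13) = 134/9.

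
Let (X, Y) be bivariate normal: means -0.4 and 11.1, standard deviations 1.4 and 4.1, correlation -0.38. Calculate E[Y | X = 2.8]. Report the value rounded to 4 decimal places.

7.5389

The regression of Y on X has slope ρ·σ_Y/σ_X and passes through (μ_X, μ_Y).
E[Y | X=2.8] = 11.1 + (-0.38)·(4.1/1.4)·(2.8 − (-0.4)) = 11.1 + (-1.112857)·(3.2) = 7.5389.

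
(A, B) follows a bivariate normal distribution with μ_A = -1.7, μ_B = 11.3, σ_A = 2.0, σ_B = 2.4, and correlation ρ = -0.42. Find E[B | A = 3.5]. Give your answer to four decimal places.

The regression of B on A has slope ρ·σ_B/σ_A and passes through (μ_A, μ_B).
E[B | A=3.5] = 11.3 + (-0.42)·(2.4/2.0)·(3.5 − (-1.7)) = 11.3 + (-0.504)·(5.2) = 8.6792.

8.6792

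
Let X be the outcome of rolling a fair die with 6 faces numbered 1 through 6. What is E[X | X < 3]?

Given X < 3, X is equally likely to be any of {1, 2}.
E[X | X < 3] = (1 + 2) / 2 = 3/2.

3/2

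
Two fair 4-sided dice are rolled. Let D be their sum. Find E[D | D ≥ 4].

P(D ≥ 4) = 13/16.
Σ over the event: 4·3/16 + 5·1/4 + 6·3/16 + 7·1/8 + 8·1/16 = 9/2.
E[D | D ≥ 4] = (9/2) / (13/16) = 72/13.

72/13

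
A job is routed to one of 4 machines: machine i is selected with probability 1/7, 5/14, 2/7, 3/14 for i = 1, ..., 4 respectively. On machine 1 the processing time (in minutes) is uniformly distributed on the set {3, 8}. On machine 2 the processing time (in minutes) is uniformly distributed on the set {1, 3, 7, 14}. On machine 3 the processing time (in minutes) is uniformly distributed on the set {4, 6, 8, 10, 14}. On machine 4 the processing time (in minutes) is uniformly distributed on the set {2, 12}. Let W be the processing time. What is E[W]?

E[W | machine 1] = (3+8)/2 = 11/2.
E[W | machine 2] = (1+3+7+14)/4 = 25/4.
E[W | machine 3] = (4+6+8+10+14)/5 = 42/5.
E[W | machine 4] = (2+12)/2 = 7.
By the law of total expectation,
E[W] = (1/7)·(11/2) + (5/14)·(25/4) + (2/7)·(42/5) + (3/14)·(7) = 1937/280.

1937/280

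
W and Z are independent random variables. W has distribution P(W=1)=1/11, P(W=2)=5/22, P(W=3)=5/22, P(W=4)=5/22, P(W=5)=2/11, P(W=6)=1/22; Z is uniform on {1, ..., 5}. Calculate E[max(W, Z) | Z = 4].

47/11

P(Z = 4) = 1/5.
Summing max(W,Z)·P(x,y) over outcomes with Z = 4 gives 47/55.
E[max(W, Z) | Z = 4] = (47/55) / (1/5) = 47/11.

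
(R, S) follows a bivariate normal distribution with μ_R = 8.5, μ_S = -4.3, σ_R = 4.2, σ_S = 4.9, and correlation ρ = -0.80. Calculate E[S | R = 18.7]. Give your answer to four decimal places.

For a bivariate normal, E[S | R=x] = μ_S + ρ·(σ_S/σ_R)·(x − μ_R).
E[S | R=18.7] = -4.3 + (-0.80)·(4.9/4.2)·(18.7 − (8.5)) = -4.3 + (-0.93333)·(10.2) = -13.8200.

-13.8200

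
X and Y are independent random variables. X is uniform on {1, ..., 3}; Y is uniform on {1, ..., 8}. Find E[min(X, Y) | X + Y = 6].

Outcomes with X + Y = 6: (1,5), (2,4), (3,3), each with probability 1/24.
E[min(X, Y) | X + Y = 6] = (1 + 2 + 3) / 3 = 2.

2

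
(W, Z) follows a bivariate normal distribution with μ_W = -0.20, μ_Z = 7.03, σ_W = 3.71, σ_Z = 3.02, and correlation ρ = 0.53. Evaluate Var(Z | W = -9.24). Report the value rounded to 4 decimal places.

Var(Z | W=x) = (1 − ρ²)·σ_Z².
Var(Z | W=-9.24) = (3.02)²·(1 − (0.53)²) = 9.1204·0.7191 = 6.5585.

6.5585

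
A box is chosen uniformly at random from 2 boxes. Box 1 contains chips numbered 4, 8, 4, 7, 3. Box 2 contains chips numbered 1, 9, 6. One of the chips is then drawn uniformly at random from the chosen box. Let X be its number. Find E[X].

79/15

E[X | box 1] = (4+8+4+7+3)/5 = 26/5.
E[X | box 2] = (1+9+6)/3 = 16/3.
E[X] = (1/2)·(26/5) + (1/2)·(16/3) = 79/15.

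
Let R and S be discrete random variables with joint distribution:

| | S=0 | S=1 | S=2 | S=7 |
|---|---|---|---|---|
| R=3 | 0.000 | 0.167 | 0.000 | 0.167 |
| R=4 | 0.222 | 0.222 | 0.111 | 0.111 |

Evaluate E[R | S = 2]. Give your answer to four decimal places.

P(S = 2) = 0.111.
Σ R·P over the event = 4·(0.111) = 0.444.
E[R | S = 2] = (0.444) / (0.111) = 4.0000.

4.0000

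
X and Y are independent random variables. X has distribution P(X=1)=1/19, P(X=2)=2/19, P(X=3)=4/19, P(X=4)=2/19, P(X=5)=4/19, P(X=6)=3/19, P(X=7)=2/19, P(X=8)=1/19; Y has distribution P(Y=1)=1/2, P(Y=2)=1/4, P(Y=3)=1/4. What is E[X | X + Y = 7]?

16/3

P(X + Y = 7) = 3/19.
Summing X·P(x,y) over outcomes with X + Y = 7 gives 16/19.
E[X | X + Y = 7] = (16/19) / (3/19) = 16/3.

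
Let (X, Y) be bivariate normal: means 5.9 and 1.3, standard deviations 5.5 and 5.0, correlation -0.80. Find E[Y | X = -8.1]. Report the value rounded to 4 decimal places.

11.4818

The regression of Y on X has slope ρ·σ_Y/σ_X and passes through (μ_X, μ_Y).
E[Y | X=-8.1] = 1.3 + (-0.80)·(5.0/5.5)·(-8.1 − (5.9)) = 1.3 + (-0.72727)·(-14) = 11.4818.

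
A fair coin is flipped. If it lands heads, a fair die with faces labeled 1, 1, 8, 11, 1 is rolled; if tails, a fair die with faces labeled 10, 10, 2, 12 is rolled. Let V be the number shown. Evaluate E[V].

E[V | heads] = (1+1+8+11+1)/5 = 22/5.
E[V | tails] = (10+10+2+12)/4 = 17/2.
E[V] = (1/2)·(22/5) + (1/2)·(17/2) = 129/20.

129/20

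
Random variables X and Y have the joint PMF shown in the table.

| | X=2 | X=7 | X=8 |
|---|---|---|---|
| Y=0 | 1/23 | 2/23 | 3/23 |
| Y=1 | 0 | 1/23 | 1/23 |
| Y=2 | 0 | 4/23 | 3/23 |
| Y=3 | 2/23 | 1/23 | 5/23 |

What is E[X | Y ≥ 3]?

51/8

P(Y ≥ 3) = 8/23.
Σ X·P over the event = 2·(2/23) + 7·(1/23) + 8·(5/23) = 51/23.
E[X | Y ≥ 3] = (51/23) / (8/23) = 51/8.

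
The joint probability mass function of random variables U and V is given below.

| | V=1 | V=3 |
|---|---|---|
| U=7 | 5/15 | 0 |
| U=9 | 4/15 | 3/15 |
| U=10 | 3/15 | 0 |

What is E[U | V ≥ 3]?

P(V ≥ 3) = 1/5.
Σ U·P over the event = 9·(3/15) = 9/5.
E[U | V ≥ 3] = (9/5) / (1/5) = 9.

9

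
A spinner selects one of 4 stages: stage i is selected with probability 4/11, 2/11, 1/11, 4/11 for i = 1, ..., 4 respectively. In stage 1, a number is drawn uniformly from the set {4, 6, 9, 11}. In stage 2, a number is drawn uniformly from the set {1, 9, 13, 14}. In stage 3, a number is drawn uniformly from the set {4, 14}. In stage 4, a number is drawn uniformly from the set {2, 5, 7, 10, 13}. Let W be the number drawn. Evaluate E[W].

871/110

E[W | stage 1] = (4+6+9+11)/4 = 15/2.
E[W | stage 2] = (1+9+13+14)/4 = 37/4.
E[W | stage 3] = (4+14)/2 = 9.
E[W | stage 4] = (2+5+7+10+13)/5 = 37/5.
E[W] = (4/11)·(15/2) + (2/11)·(37/4) + (1/11)·(9) + (4/11)·(37/5) = 871/110.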